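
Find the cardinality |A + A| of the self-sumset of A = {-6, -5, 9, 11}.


A + A = {a + a' : a, a' ∈ A}; |A| = 4.
General bounds: 2|A| - 1 ≤ |A + A| ≤ |A|(|A|+1)/2, i.e. 7 ≤ |A + A| ≤ 10.
Lower bound 2|A|-1 is attained iff A is an arithmetic progression.
Enumerate sums a + a' for a ≤ a' (symmetric, so this suffices):
a = -6: -6+-6=-12, -6+-5=-11, -6+9=3, -6+11=5
a = -5: -5+-5=-10, -5+9=4, -5+11=6
a = 9: 9+9=18, 9+11=20
a = 11: 11+11=22
Distinct sums: {-12, -11, -10, 3, 4, 5, 6, 18, 20, 22}
|A + A| = 10

|A + A| = 10


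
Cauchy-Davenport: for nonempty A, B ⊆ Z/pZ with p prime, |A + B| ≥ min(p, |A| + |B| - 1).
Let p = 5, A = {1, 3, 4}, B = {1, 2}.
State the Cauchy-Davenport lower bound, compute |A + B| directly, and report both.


Cauchy-Davenport: |A + B| ≥ min(p, |A| + |B| - 1) for A, B nonempty in Z/pZ.
|A| = 3, |B| = 2, p = 5.
CD lower bound = min(5, 3 + 2 - 1) = min(5, 4) = 4.
Compute A + B mod 5 directly:
a = 1: 1+1=2, 1+2=3
a = 3: 3+1=4, 3+2=0
a = 4: 4+1=0, 4+2=1
A + B = {0, 1, 2, 3, 4}, so |A + B| = 5.
Verify: 5 ≥ 4? Yes ✓.

CD lower bound = 4, actual |A + B| = 5.


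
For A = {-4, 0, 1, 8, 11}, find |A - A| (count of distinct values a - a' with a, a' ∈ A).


A - A = {a - a' : a, a' ∈ A}; |A| = 5.
Bounds: 2|A|-1 ≤ |A - A| ≤ |A|² - |A| + 1, i.e. 9 ≤ |A - A| ≤ 21.
Note: 0 ∈ A - A always (from a - a). The set is symmetric: if d ∈ A - A then -d ∈ A - A.
Enumerate nonzero differences d = a - a' with a > a' (then include -d):
Positive differences: {1, 3, 4, 5, 7, 8, 10, 11, 12, 15}
Full difference set: {0} ∪ (positive diffs) ∪ (negative diffs).
|A - A| = 1 + 2·10 = 21 (matches direct enumeration: 21).

|A - A| = 21


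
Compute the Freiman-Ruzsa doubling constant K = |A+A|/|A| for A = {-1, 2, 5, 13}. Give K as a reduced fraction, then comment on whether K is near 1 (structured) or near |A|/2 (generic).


|A| = 4.
Compute A + A by enumerating all 16 pairs.
A + A = {-2, 1, 4, 7, 10, 12, 15, 18, 26}, so |A + A| = 9.
K = |A + A| / |A| = 9/4 (already in lowest terms) ≈ 2.2500.
Reference: AP of size 4 gives K = 7/4 ≈ 1.7500; a fully generic set of size 4 gives K ≈ 2.5000.

|A| = 4, |A + A| = 9, K = 9/4.


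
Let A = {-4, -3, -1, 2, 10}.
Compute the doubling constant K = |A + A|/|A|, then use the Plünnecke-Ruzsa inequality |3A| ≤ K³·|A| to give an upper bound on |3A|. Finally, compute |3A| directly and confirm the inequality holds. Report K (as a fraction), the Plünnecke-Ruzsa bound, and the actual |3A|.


|A| = 5.
Step 1: Compute A + A by enumerating all 25 pairs.
A + A = {-8, -7, -6, -5, -4, -2, -1, 1, 4, 6, 7, 9, 12, 20}, so |A + A| = 14.
Step 2: Doubling constant K = |A + A|/|A| = 14/5 = 14/5 ≈ 2.8000.
Step 3: Plünnecke-Ruzsa gives |3A| ≤ K³·|A| = (2.8000)³ · 5 ≈ 109.7600.
Step 4: Compute 3A = A + A + A directly by enumerating all triples (a,b,c) ∈ A³; |3A| = 27.
Step 5: Check 27 ≤ 109.7600? Yes ✓.

K = 14/5, Plünnecke-Ruzsa bound K³|A| ≈ 109.7600, |3A| = 27, inequality holds.


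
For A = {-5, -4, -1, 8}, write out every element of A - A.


A - A = {a - a' : a, a' ∈ A}.
Compute a - a' for each ordered pair (a, a'):
a = -5: -5--5=0, -5--4=-1, -5--1=-4, -5-8=-13
a = -4: -4--5=1, -4--4=0, -4--1=-3, -4-8=-12
a = -1: -1--5=4, -1--4=3, -1--1=0, -1-8=-9
a = 8: 8--5=13, 8--4=12, 8--1=9, 8-8=0
Collecting distinct values (and noting 0 appears from a-a):
A - A = {-13, -12, -9, -4, -3, -1, 0, 1, 3, 4, 9, 12, 13}
|A - A| = 13

A - A = {-13, -12, -9, -4, -3, -1, 0, 1, 3, 4, 9, 12, 13}


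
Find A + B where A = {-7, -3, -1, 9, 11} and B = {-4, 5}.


A + B = {a + b : a ∈ A, b ∈ B}.
Enumerate all |A|·|B| = 5·2 = 10 pairs (a, b) and collect distinct sums.
a = -7: -7+-4=-11, -7+5=-2
a = -3: -3+-4=-7, -3+5=2
a = -1: -1+-4=-5, -1+5=4
a = 9: 9+-4=5, 9+5=14
a = 11: 11+-4=7, 11+5=16
Collecting distinct sums: A + B = {-11, -7, -5, -2, 2, 4, 5, 7, 14, 16}
|A + B| = 10

A + B = {-11, -7, -5, -2, 2, 4, 5, 7, 14, 16}


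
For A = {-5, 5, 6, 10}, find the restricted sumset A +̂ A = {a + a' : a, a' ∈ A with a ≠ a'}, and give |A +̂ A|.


Restricted sumset: A +̂ A = {a + a' : a ∈ A, a' ∈ A, a ≠ a'}.
Equivalently, take A + A and drop any sum 2a that is achievable ONLY as a + a for a ∈ A (i.e. sums representable only with equal summands).
Enumerate pairs (a, a') with a < a' (symmetric, so each unordered pair gives one sum; this covers all a ≠ a'):
  -5 + 5 = 0
  -5 + 6 = 1
  -5 + 10 = 5
  5 + 6 = 11
  5 + 10 = 15
  6 + 10 = 16
Collected distinct sums: {0, 1, 5, 11, 15, 16}
|A +̂ A| = 6
(Reference bound: |A +̂ A| ≥ 2|A| - 3 for |A| ≥ 2, with |A| = 4 giving ≥ 5.)

|A +̂ A| = 6


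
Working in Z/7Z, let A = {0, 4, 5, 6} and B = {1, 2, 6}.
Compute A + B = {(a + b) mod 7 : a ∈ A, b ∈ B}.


Work in Z/7Z: reduce every sum a + b modulo 7.
Enumerate all 12 pairs:
a = 0: 0+1=1, 0+2=2, 0+6=6
a = 4: 4+1=5, 4+2=6, 4+6=3
a = 5: 5+1=6, 5+2=0, 5+6=4
a = 6: 6+1=0, 6+2=1, 6+6=5
Distinct residues collected: {0, 1, 2, 3, 4, 5, 6}
|A + B| = 7 (out of 7 total residues).

A + B = {0, 1, 2, 3, 4, 5, 6}


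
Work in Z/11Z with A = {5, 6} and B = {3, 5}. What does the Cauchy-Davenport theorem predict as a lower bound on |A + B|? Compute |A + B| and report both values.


Cauchy-Davenport: |A + B| ≥ min(p, |A| + |B| - 1) for A, B nonempty in Z/pZ.
|A| = 2, |B| = 2, p = 11.
CD lower bound = min(11, 2 + 2 - 1) = min(11, 3) = 3.
Compute A + B mod 11 directly:
a = 5: 5+3=8, 5+5=10
a = 6: 6+3=9, 6+5=0
A + B = {0, 8, 9, 10}, so |A + B| = 4.
Verify: 4 ≥ 3? Yes ✓.

CD lower bound = 3, actual |A + B| = 4.


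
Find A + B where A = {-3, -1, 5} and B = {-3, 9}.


A + B = {a + b : a ∈ A, b ∈ B}.
Enumerate all |A|·|B| = 3·2 = 6 pairs (a, b) and collect distinct sums.
a = -3: -3+-3=-6, -3+9=6
a = -1: -1+-3=-4, -1+9=8
a = 5: 5+-3=2, 5+9=14
Collecting distinct sums: A + B = {-6, -4, 2, 6, 8, 14}
|A + B| = 6

A + B = {-6, -4, 2, 6, 8, 14}


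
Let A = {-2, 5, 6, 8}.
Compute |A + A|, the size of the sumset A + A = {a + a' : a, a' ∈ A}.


A + A = {a + a' : a, a' ∈ A}; |A| = 4.
General bounds: 2|A| - 1 ≤ |A + A| ≤ |A|(|A|+1)/2, i.e. 7 ≤ |A + A| ≤ 10.
Lower bound 2|A|-1 is attained iff A is an arithmetic progression.
Enumerate sums a + a' for a ≤ a' (symmetric, so this suffices):
a = -2: -2+-2=-4, -2+5=3, -2+6=4, -2+8=6
a = 5: 5+5=10, 5+6=11, 5+8=13
a = 6: 6+6=12, 6+8=14
a = 8: 8+8=16
Distinct sums: {-4, 3, 4, 6, 10, 11, 12, 13, 14, 16}
|A + A| = 10

|A + A| = 10


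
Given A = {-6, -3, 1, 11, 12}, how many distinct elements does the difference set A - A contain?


A - A = {a - a' : a, a' ∈ A}; |A| = 5.
Bounds: 2|A|-1 ≤ |A - A| ≤ |A|² - |A| + 1, i.e. 9 ≤ |A - A| ≤ 21.
Note: 0 ∈ A - A always (from a - a). The set is symmetric: if d ∈ A - A then -d ∈ A - A.
Enumerate nonzero differences d = a - a' with a > a' (then include -d):
Positive differences: {1, 3, 4, 7, 10, 11, 14, 15, 17, 18}
Full difference set: {0} ∪ (positive diffs) ∪ (negative diffs).
|A - A| = 1 + 2·10 = 21 (matches direct enumeration: 21).

|A - A| = 21


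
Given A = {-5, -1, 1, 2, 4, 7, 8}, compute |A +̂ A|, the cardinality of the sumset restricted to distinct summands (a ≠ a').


Restricted sumset: A +̂ A = {a + a' : a ∈ A, a' ∈ A, a ≠ a'}.
Equivalently, take A + A and drop any sum 2a that is achievable ONLY as a + a for a ∈ A (i.e. sums representable only with equal summands).
Enumerate pairs (a, a') with a < a' (symmetric, so each unordered pair gives one sum; this covers all a ≠ a'):
  -5 + -1 = -6
  -5 + 1 = -4
  -5 + 2 = -3
  -5 + 4 = -1
  -5 + 7 = 2
  -5 + 8 = 3
  -1 + 1 = 0
  -1 + 2 = 1
  -1 + 4 = 3
  -1 + 7 = 6
  -1 + 8 = 7
  1 + 2 = 3
  1 + 4 = 5
  1 + 7 = 8
  1 + 8 = 9
  2 + 4 = 6
  2 + 7 = 9
  2 + 8 = 10
  4 + 7 = 11
  4 + 8 = 12
  7 + 8 = 15
Collected distinct sums: {-6, -4, -3, -1, 0, 1, 2, 3, 5, 6, 7, 8, 9, 10, 11, 12, 15}
|A +̂ A| = 17
(Reference bound: |A +̂ A| ≥ 2|A| - 3 for |A| ≥ 2, with |A| = 7 giving ≥ 11.)

|A +̂ A| = 17


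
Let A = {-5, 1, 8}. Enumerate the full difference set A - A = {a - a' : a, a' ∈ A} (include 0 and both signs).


A - A = {a - a' : a, a' ∈ A}.
Compute a - a' for each ordered pair (a, a'):
a = -5: -5--5=0, -5-1=-6, -5-8=-13
a = 1: 1--5=6, 1-1=0, 1-8=-7
a = 8: 8--5=13, 8-1=7, 8-8=0
Collecting distinct values (and noting 0 appears from a-a):
A - A = {-13, -7, -6, 0, 6, 7, 13}
|A - A| = 7

A - A = {-13, -7, -6, 0, 6, 7, 13}


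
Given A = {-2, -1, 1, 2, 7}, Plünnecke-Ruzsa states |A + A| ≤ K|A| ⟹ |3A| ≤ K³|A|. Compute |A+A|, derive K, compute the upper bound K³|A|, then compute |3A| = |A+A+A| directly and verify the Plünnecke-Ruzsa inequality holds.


|A| = 5.
Step 1: Compute A + A by enumerating all 25 pairs.
A + A = {-4, -3, -2, -1, 0, 1, 2, 3, 4, 5, 6, 8, 9, 14}, so |A + A| = 14.
Step 2: Doubling constant K = |A + A|/|A| = 14/5 = 14/5 ≈ 2.8000.
Step 3: Plünnecke-Ruzsa gives |3A| ≤ K³·|A| = (2.8000)³ · 5 ≈ 109.7600.
Step 4: Compute 3A = A + A + A directly by enumerating all triples (a,b,c) ∈ A³; |3A| = 23.
Step 5: Check 23 ≤ 109.7600? Yes ✓.

K = 14/5, Plünnecke-Ruzsa bound K³|A| ≈ 109.7600, |3A| = 23, inequality holds.


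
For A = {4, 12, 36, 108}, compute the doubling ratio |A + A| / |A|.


|A| = 4.
Compute A + A by enumerating all 16 pairs.
A + A = {8, 16, 24, 40, 48, 72, 112, 120, 144, 216}, so |A + A| = 10.
K = |A + A| / |A| = 10/4 = 5/2 ≈ 2.5000.
Reference: AP of size 4 gives K = 7/4 ≈ 1.7500; a fully generic set of size 4 gives K ≈ 2.5000.

|A| = 4, |A + A| = 10, K = 10/4 = 5/2.


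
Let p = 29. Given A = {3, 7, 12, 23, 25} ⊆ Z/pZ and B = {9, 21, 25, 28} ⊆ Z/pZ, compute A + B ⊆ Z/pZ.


Work in Z/29Z: reduce every sum a + b modulo 29.
Enumerate all 20 pairs:
a = 3: 3+9=12, 3+21=24, 3+25=28, 3+28=2
a = 7: 7+9=16, 7+21=28, 7+25=3, 7+28=6
a = 12: 12+9=21, 12+21=4, 12+25=8, 12+28=11
a = 23: 23+9=3, 23+21=15, 23+25=19, 23+28=22
a = 25: 25+9=5, 25+21=17, 25+25=21, 25+28=24
Distinct residues collected: {2, 3, 4, 5, 6, 8, 11, 12, 15, 16, 17, 19, 21, 22, 24, 28}
|A + B| = 16 (out of 29 total residues).

A + B = {2, 3, 4, 5, 6, 8, 11, 12, 15, 16, 17, 19, 21, 22, 24, 28}


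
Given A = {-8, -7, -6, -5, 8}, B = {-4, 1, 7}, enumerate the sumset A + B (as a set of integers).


A + B = {a + b : a ∈ A, b ∈ B}.
Enumerate all |A|·|B| = 5·3 = 15 pairs (a, b) and collect distinct sums.
a = -8: -8+-4=-12, -8+1=-7, -8+7=-1
a = -7: -7+-4=-11, -7+1=-6, -7+7=0
a = -6: -6+-4=-10, -6+1=-5, -6+7=1
a = -5: -5+-4=-9, -5+1=-4, -5+7=2
a = 8: 8+-4=4, 8+1=9, 8+7=15
Collecting distinct sums: A + B = {-12, -11, -10, -9, -7, -6, -5, -4, -1, 0, 1, 2, 4, 9, 15}
|A + B| = 15

A + B = {-12, -11, -10, -9, -7, -6, -5, -4, -1, 0, 1, 2, 4, 9, 15}


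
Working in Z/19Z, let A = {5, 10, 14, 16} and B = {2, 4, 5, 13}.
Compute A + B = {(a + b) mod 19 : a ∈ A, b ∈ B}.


Work in Z/19Z: reduce every sum a + b modulo 19.
Enumerate all 16 pairs:
a = 5: 5+2=7, 5+4=9, 5+5=10, 5+13=18
a = 10: 10+2=12, 10+4=14, 10+5=15, 10+13=4
a = 14: 14+2=16, 14+4=18, 14+5=0, 14+13=8
a = 16: 16+2=18, 16+4=1, 16+5=2, 16+13=10
Distinct residues collected: {0, 1, 2, 4, 7, 8, 9, 10, 12, 14, 15, 16, 18}
|A + B| = 13 (out of 19 total residues).

A + B = {0, 1, 2, 4, 7, 8, 9, 10, 12, 14, 15, 16, 18}


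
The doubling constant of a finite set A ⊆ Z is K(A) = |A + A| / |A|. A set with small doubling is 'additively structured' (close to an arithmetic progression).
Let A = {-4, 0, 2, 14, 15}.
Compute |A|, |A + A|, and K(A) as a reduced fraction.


|A| = 5.
Compute A + A by enumerating all 25 pairs.
A + A = {-8, -4, -2, 0, 2, 4, 10, 11, 14, 15, 16, 17, 28, 29, 30}, so |A + A| = 15.
K = |A + A| / |A| = 15/5 = 3/1 ≈ 3.0000.
Reference: AP of size 5 gives K = 9/5 ≈ 1.8000; a fully generic set of size 5 gives K ≈ 3.0000.

|A| = 5, |A + A| = 15, K = 15/5 = 3/1.


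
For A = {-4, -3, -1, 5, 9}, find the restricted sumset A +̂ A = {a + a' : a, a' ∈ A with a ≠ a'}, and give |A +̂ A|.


Restricted sumset: A +̂ A = {a + a' : a ∈ A, a' ∈ A, a ≠ a'}.
Equivalently, take A + A and drop any sum 2a that is achievable ONLY as a + a for a ∈ A (i.e. sums representable only with equal summands).
Enumerate pairs (a, a') with a < a' (symmetric, so each unordered pair gives one sum; this covers all a ≠ a'):
  -4 + -3 = -7
  -4 + -1 = -5
  -4 + 5 = 1
  -4 + 9 = 5
  -3 + -1 = -4
  -3 + 5 = 2
  -3 + 9 = 6
  -1 + 5 = 4
  -1 + 9 = 8
  5 + 9 = 14
Collected distinct sums: {-7, -5, -4, 1, 2, 4, 5, 6, 8, 14}
|A +̂ A| = 10
(Reference bound: |A +̂ A| ≥ 2|A| - 3 for |A| ≥ 2, with |A| = 5 giving ≥ 7.)

|A +̂ A| = 10


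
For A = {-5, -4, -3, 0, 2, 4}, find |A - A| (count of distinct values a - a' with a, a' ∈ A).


A - A = {a - a' : a, a' ∈ A}; |A| = 6.
Bounds: 2|A|-1 ≤ |A - A| ≤ |A|² - |A| + 1, i.e. 11 ≤ |A - A| ≤ 31.
Note: 0 ∈ A - A always (from a - a). The set is symmetric: if d ∈ A - A then -d ∈ A - A.
Enumerate nonzero differences d = a - a' with a > a' (then include -d):
Positive differences: {1, 2, 3, 4, 5, 6, 7, 8, 9}
Full difference set: {0} ∪ (positive diffs) ∪ (negative diffs).
|A - A| = 1 + 2·9 = 19 (matches direct enumeration: 19).

|A - A| = 19


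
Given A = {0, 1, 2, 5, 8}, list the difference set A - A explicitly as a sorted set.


A - A = {a - a' : a, a' ∈ A}.
Compute a - a' for each ordered pair (a, a'):
a = 0: 0-0=0, 0-1=-1, 0-2=-2, 0-5=-5, 0-8=-8
a = 1: 1-0=1, 1-1=0, 1-2=-1, 1-5=-4, 1-8=-7
a = 2: 2-0=2, 2-1=1, 2-2=0, 2-5=-3, 2-8=-6
a = 5: 5-0=5, 5-1=4, 5-2=3, 5-5=0, 5-8=-3
a = 8: 8-0=8, 8-1=7, 8-2=6, 8-5=3, 8-8=0
Collecting distinct values (and noting 0 appears from a-a):
A - A = {-8, -7, -6, -5, -4, -3, -2, -1, 0, 1, 2, 3, 4, 5, 6, 7, 8}
|A - A| = 17

A - A = {-8, -7, -6, -5, -4, -3, -2, -1, 0, 1, 2, 3, 4, 5, 6, 7, 8}


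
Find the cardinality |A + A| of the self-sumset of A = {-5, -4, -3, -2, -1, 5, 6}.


A + A = {a + a' : a, a' ∈ A}; |A| = 7.
General bounds: 2|A| - 1 ≤ |A + A| ≤ |A|(|A|+1)/2, i.e. 13 ≤ |A + A| ≤ 28.
Lower bound 2|A|-1 is attained iff A is an arithmetic progression.
Enumerate sums a + a' for a ≤ a' (symmetric, so this suffices):
a = -5: -5+-5=-10, -5+-4=-9, -5+-3=-8, -5+-2=-7, -5+-1=-6, -5+5=0, -5+6=1
a = -4: -4+-4=-8, -4+-3=-7, -4+-2=-6, -4+-1=-5, -4+5=1, -4+6=2
a = -3: -3+-3=-6, -3+-2=-5, -3+-1=-4, -3+5=2, -3+6=3
a = -2: -2+-2=-4, -2+-1=-3, -2+5=3, -2+6=4
a = -1: -1+-1=-2, -1+5=4, -1+6=5
a = 5: 5+5=10, 5+6=11
a = 6: 6+6=12
Distinct sums: {-10, -9, -8, -7, -6, -5, -4, -3, -2, 0, 1, 2, 3, 4, 5, 10, 11, 12}
|A + A| = 18

|A + A| = 18


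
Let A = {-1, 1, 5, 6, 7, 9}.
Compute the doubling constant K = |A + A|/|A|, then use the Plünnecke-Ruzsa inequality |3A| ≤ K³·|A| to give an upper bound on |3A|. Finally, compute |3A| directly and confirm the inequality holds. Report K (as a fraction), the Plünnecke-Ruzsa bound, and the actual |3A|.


|A| = 6.
Step 1: Compute A + A by enumerating all 36 pairs.
A + A = {-2, 0, 2, 4, 5, 6, 7, 8, 10, 11, 12, 13, 14, 15, 16, 18}, so |A + A| = 16.
Step 2: Doubling constant K = |A + A|/|A| = 16/6 = 16/6 ≈ 2.6667.
Step 3: Plünnecke-Ruzsa gives |3A| ≤ K³·|A| = (2.6667)³ · 6 ≈ 113.7778.
Step 4: Compute 3A = A + A + A directly by enumerating all triples (a,b,c) ∈ A³; |3A| = 27.
Step 5: Check 27 ≤ 113.7778? Yes ✓.

K = 16/6, Plünnecke-Ruzsa bound K³|A| ≈ 113.7778, |3A| = 27, inequality holds.


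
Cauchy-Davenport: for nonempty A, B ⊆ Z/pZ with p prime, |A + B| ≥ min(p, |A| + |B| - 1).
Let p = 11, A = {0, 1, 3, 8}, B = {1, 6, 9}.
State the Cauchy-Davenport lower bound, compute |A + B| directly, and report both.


Cauchy-Davenport: |A + B| ≥ min(p, |A| + |B| - 1) for A, B nonempty in Z/pZ.
|A| = 4, |B| = 3, p = 11.
CD lower bound = min(11, 4 + 3 - 1) = min(11, 6) = 6.
Compute A + B mod 11 directly:
a = 0: 0+1=1, 0+6=6, 0+9=9
a = 1: 1+1=2, 1+6=7, 1+9=10
a = 3: 3+1=4, 3+6=9, 3+9=1
a = 8: 8+1=9, 8+6=3, 8+9=6
A + B = {1, 2, 3, 4, 6, 7, 9, 10}, so |A + B| = 8.
Verify: 8 ≥ 6? Yes ✓.

CD lower bound = 6, actual |A + B| = 8.


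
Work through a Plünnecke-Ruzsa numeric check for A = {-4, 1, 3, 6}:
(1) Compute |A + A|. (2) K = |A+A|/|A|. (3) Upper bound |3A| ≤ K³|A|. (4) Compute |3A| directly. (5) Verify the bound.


|A| = 4.
Step 1: Compute A + A by enumerating all 16 pairs.
A + A = {-8, -3, -1, 2, 4, 6, 7, 9, 12}, so |A + A| = 9.
Step 2: Doubling constant K = |A + A|/|A| = 9/4 = 9/4 ≈ 2.2500.
Step 3: Plünnecke-Ruzsa gives |3A| ≤ K³·|A| = (2.2500)³ · 4 ≈ 45.5625.
Step 4: Compute 3A = A + A + A directly by enumerating all triples (a,b,c) ∈ A³; |3A| = 16.
Step 5: Check 16 ≤ 45.5625? Yes ✓.

K = 9/4, Plünnecke-Ruzsa bound K³|A| ≈ 45.5625, |3A| = 16, inequality holds.


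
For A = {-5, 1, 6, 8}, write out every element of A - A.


A - A = {a - a' : a, a' ∈ A}.
Compute a - a' for each ordered pair (a, a'):
a = -5: -5--5=0, -5-1=-6, -5-6=-11, -5-8=-13
a = 1: 1--5=6, 1-1=0, 1-6=-5, 1-8=-7
a = 6: 6--5=11, 6-1=5, 6-6=0, 6-8=-2
a = 8: 8--5=13, 8-1=7, 8-6=2, 8-8=0
Collecting distinct values (and noting 0 appears from a-a):
A - A = {-13, -11, -7, -6, -5, -2, 0, 2, 5, 6, 7, 11, 13}
|A - A| = 13

A - A = {-13, -11, -7, -6, -5, -2, 0, 2, 5, 6, 7, 11, 13}


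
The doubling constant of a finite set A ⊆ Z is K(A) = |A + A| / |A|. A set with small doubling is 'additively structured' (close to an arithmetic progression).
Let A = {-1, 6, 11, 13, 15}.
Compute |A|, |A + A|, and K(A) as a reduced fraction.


|A| = 5.
Compute A + A by enumerating all 25 pairs.
A + A = {-2, 5, 10, 12, 14, 17, 19, 21, 22, 24, 26, 28, 30}, so |A + A| = 13.
K = |A + A| / |A| = 13/5 (already in lowest terms) ≈ 2.6000.
Reference: AP of size 5 gives K = 9/5 ≈ 1.8000; a fully generic set of size 5 gives K ≈ 3.0000.

|A| = 5, |A + A| = 13, K = 13/5.


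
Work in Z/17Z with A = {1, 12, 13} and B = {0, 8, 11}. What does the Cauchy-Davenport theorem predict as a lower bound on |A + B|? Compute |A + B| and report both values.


Cauchy-Davenport: |A + B| ≥ min(p, |A| + |B| - 1) for A, B nonempty in Z/pZ.
|A| = 3, |B| = 3, p = 17.
CD lower bound = min(17, 3 + 3 - 1) = min(17, 5) = 5.
Compute A + B mod 17 directly:
a = 1: 1+0=1, 1+8=9, 1+11=12
a = 12: 12+0=12, 12+8=3, 12+11=6
a = 13: 13+0=13, 13+8=4, 13+11=7
A + B = {1, 3, 4, 6, 7, 9, 12, 13}, so |A + B| = 8.
Verify: 8 ≥ 5? Yes ✓.

CD lower bound = 5, actual |A + B| = 8.


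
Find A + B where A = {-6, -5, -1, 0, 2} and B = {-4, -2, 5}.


A + B = {a + b : a ∈ A, b ∈ B}.
Enumerate all |A|·|B| = 5·3 = 15 pairs (a, b) and collect distinct sums.
a = -6: -6+-4=-10, -6+-2=-8, -6+5=-1
a = -5: -5+-4=-9, -5+-2=-7, -5+5=0
a = -1: -1+-4=-5, -1+-2=-3, -1+5=4
a = 0: 0+-4=-4, 0+-2=-2, 0+5=5
a = 2: 2+-4=-2, 2+-2=0, 2+5=7
Collecting distinct sums: A + B = {-10, -9, -8, -7, -5, -4, -3, -2, -1, 0, 4, 5, 7}
|A + B| = 13

A + B = {-10, -9, -8, -7, -5, -4, -3, -2, -1, 0, 4, 5, 7}


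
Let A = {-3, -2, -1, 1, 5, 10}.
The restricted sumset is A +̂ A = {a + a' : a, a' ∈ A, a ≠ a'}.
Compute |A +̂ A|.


Restricted sumset: A +̂ A = {a + a' : a ∈ A, a' ∈ A, a ≠ a'}.
Equivalently, take A + A and drop any sum 2a that is achievable ONLY as a + a for a ∈ A (i.e. sums representable only with equal summands).
Enumerate pairs (a, a') with a < a' (symmetric, so each unordered pair gives one sum; this covers all a ≠ a'):
  -3 + -2 = -5
  -3 + -1 = -4
  -3 + 1 = -2
  -3 + 5 = 2
  -3 + 10 = 7
  -2 + -1 = -3
  -2 + 1 = -1
  -2 + 5 = 3
  -2 + 10 = 8
  -1 + 1 = 0
  -1 + 5 = 4
  -1 + 10 = 9
  1 + 5 = 6
  1 + 10 = 11
  5 + 10 = 15
Collected distinct sums: {-5, -4, -3, -2, -1, 0, 2, 3, 4, 6, 7, 8, 9, 11, 15}
|A +̂ A| = 15
(Reference bound: |A +̂ A| ≥ 2|A| - 3 for |A| ≥ 2, with |A| = 6 giving ≥ 9.)

|A +̂ A| = 15


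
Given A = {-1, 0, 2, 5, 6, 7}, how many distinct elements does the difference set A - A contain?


A - A = {a - a' : a, a' ∈ A}; |A| = 6.
Bounds: 2|A|-1 ≤ |A - A| ≤ |A|² - |A| + 1, i.e. 11 ≤ |A - A| ≤ 31.
Note: 0 ∈ A - A always (from a - a). The set is symmetric: if d ∈ A - A then -d ∈ A - A.
Enumerate nonzero differences d = a - a' with a > a' (then include -d):
Positive differences: {1, 2, 3, 4, 5, 6, 7, 8}
Full difference set: {0} ∪ (positive diffs) ∪ (negative diffs).
|A - A| = 1 + 2·8 = 17 (matches direct enumeration: 17).

|A - A| = 17


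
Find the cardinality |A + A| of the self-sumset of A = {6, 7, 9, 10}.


A + A = {a + a' : a, a' ∈ A}; |A| = 4.
General bounds: 2|A| - 1 ≤ |A + A| ≤ |A|(|A|+1)/2, i.e. 7 ≤ |A + A| ≤ 10.
Lower bound 2|A|-1 is attained iff A is an arithmetic progression.
Enumerate sums a + a' for a ≤ a' (symmetric, so this suffices):
a = 6: 6+6=12, 6+7=13, 6+9=15, 6+10=16
a = 7: 7+7=14, 7+9=16, 7+10=17
a = 9: 9+9=18, 9+10=19
a = 10: 10+10=20
Distinct sums: {12, 13, 14, 15, 16, 17, 18, 19, 20}
|A + A| = 9

|A + A| = 9


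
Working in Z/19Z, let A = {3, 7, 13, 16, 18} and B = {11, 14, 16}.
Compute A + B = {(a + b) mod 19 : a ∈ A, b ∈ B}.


Work in Z/19Z: reduce every sum a + b modulo 19.
Enumerate all 15 pairs:
a = 3: 3+11=14, 3+14=17, 3+16=0
a = 7: 7+11=18, 7+14=2, 7+16=4
a = 13: 13+11=5, 13+14=8, 13+16=10
a = 16: 16+11=8, 16+14=11, 16+16=13
a = 18: 18+11=10, 18+14=13, 18+16=15
Distinct residues collected: {0, 2, 4, 5, 8, 10, 11, 13, 14, 15, 17, 18}
|A + B| = 12 (out of 19 total residues).

A + B = {0, 2, 4, 5, 8, 10, 11, 13, 14, 15, 17, 18}


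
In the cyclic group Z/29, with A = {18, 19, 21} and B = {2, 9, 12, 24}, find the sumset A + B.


Work in Z/29Z: reduce every sum a + b modulo 29.
Enumerate all 12 pairs:
a = 18: 18+2=20, 18+9=27, 18+12=1, 18+24=13
a = 19: 19+2=21, 19+9=28, 19+12=2, 19+24=14
a = 21: 21+2=23, 21+9=1, 21+12=4, 21+24=16
Distinct residues collected: {1, 2, 4, 13, 14, 16, 20, 21, 23, 27, 28}
|A + B| = 11 (out of 29 total residues).

A + B = {1, 2, 4, 13, 14, 16, 20, 21, 23, 27, 28}


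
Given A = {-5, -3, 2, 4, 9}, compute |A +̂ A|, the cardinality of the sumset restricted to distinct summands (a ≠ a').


Restricted sumset: A +̂ A = {a + a' : a ∈ A, a' ∈ A, a ≠ a'}.
Equivalently, take A + A and drop any sum 2a that is achievable ONLY as a + a for a ∈ A (i.e. sums representable only with equal summands).
Enumerate pairs (a, a') with a < a' (symmetric, so each unordered pair gives one sum; this covers all a ≠ a'):
  -5 + -3 = -8
  -5 + 2 = -3
  -5 + 4 = -1
  -5 + 9 = 4
  -3 + 2 = -1
  -3 + 4 = 1
  -3 + 9 = 6
  2 + 4 = 6
  2 + 9 = 11
  4 + 9 = 13
Collected distinct sums: {-8, -3, -1, 1, 4, 6, 11, 13}
|A +̂ A| = 8
(Reference bound: |A +̂ A| ≥ 2|A| - 3 for |A| ≥ 2, with |A| = 5 giving ≥ 7.)

|A +̂ A| = 8


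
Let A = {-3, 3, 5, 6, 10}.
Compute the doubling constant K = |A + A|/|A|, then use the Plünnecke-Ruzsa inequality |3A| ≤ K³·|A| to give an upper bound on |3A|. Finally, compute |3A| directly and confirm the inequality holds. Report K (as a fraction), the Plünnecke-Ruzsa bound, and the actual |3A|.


|A| = 5.
Step 1: Compute A + A by enumerating all 25 pairs.
A + A = {-6, 0, 2, 3, 6, 7, 8, 9, 10, 11, 12, 13, 15, 16, 20}, so |A + A| = 15.
Step 2: Doubling constant K = |A + A|/|A| = 15/5 = 15/5 ≈ 3.0000.
Step 3: Plünnecke-Ruzsa gives |3A| ≤ K³·|A| = (3.0000)³ · 5 ≈ 135.0000.
Step 4: Compute 3A = A + A + A directly by enumerating all triples (a,b,c) ∈ A³; |3A| = 28.
Step 5: Check 28 ≤ 135.0000? Yes ✓.

K = 15/5, Plünnecke-Ruzsa bound K³|A| ≈ 135.0000, |3A| = 28, inequality holds.


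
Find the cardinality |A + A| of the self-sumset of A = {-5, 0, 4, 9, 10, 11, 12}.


A + A = {a + a' : a, a' ∈ A}; |A| = 7.
General bounds: 2|A| - 1 ≤ |A + A| ≤ |A|(|A|+1)/2, i.e. 13 ≤ |A + A| ≤ 28.
Lower bound 2|A|-1 is attained iff A is an arithmetic progression.
Enumerate sums a + a' for a ≤ a' (symmetric, so this suffices):
a = -5: -5+-5=-10, -5+0=-5, -5+4=-1, -5+9=4, -5+10=5, -5+11=6, -5+12=7
a = 0: 0+0=0, 0+4=4, 0+9=9, 0+10=10, 0+11=11, 0+12=12
a = 4: 4+4=8, 4+9=13, 4+10=14, 4+11=15, 4+12=16
a = 9: 9+9=18, 9+10=19, 9+11=20, 9+12=21
a = 10: 10+10=20, 10+11=21, 10+12=22
a = 11: 11+11=22, 11+12=23
a = 12: 12+12=24
Distinct sums: {-10, -5, -1, 0, 4, 5, 6, 7, 8, 9, 10, 11, 12, 13, 14, 15, 16, 18, 19, 20, 21, 22, 23, 24}
|A + A| = 24

|A + A| = 24


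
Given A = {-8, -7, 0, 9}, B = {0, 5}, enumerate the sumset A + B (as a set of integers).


A + B = {a + b : a ∈ A, b ∈ B}.
Enumerate all |A|·|B| = 4·2 = 8 pairs (a, b) and collect distinct sums.
a = -8: -8+0=-8, -8+5=-3
a = -7: -7+0=-7, -7+5=-2
a = 0: 0+0=0, 0+5=5
a = 9: 9+0=9, 9+5=14
Collecting distinct sums: A + B = {-8, -7, -3, -2, 0, 5, 9, 14}
|A + B| = 8

A + B = {-8, -7, -3, -2, 0, 5, 9, 14}


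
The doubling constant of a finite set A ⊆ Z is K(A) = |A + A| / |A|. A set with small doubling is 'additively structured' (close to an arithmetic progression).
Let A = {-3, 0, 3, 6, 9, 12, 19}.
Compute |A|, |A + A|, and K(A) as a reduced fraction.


|A| = 7.
Compute A + A by enumerating all 49 pairs.
A + A = {-6, -3, 0, 3, 6, 9, 12, 15, 16, 18, 19, 21, 22, 24, 25, 28, 31, 38}, so |A + A| = 18.
K = |A + A| / |A| = 18/7 (already in lowest terms) ≈ 2.5714.
Reference: AP of size 7 gives K = 13/7 ≈ 1.8571; a fully generic set of size 7 gives K ≈ 4.0000.

|A| = 7, |A + A| = 18, K = 18/7.


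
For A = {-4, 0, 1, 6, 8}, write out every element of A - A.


A - A = {a - a' : a, a' ∈ A}.
Compute a - a' for each ordered pair (a, a'):
a = -4: -4--4=0, -4-0=-4, -4-1=-5, -4-6=-10, -4-8=-12
a = 0: 0--4=4, 0-0=0, 0-1=-1, 0-6=-6, 0-8=-8
a = 1: 1--4=5, 1-0=1, 1-1=0, 1-6=-5, 1-8=-7
a = 6: 6--4=10, 6-0=6, 6-1=5, 6-6=0, 6-8=-2
a = 8: 8--4=12, 8-0=8, 8-1=7, 8-6=2, 8-8=0
Collecting distinct values (and noting 0 appears from a-a):
A - A = {-12, -10, -8, -7, -6, -5, -4, -2, -1, 0, 1, 2, 4, 5, 6, 7, 8, 10, 12}
|A - A| = 19

A - A = {-12, -10, -8, -7, -6, -5, -4, -2, -1, 0, 1, 2, 4, 5, 6, 7, 8, 10, 12}


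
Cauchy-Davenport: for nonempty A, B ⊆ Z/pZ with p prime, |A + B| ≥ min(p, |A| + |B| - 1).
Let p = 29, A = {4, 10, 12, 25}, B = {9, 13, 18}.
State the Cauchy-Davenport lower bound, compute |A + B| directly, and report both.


Cauchy-Davenport: |A + B| ≥ min(p, |A| + |B| - 1) for A, B nonempty in Z/pZ.
|A| = 4, |B| = 3, p = 29.
CD lower bound = min(29, 4 + 3 - 1) = min(29, 6) = 6.
Compute A + B mod 29 directly:
a = 4: 4+9=13, 4+13=17, 4+18=22
a = 10: 10+9=19, 10+13=23, 10+18=28
a = 12: 12+9=21, 12+13=25, 12+18=1
a = 25: 25+9=5, 25+13=9, 25+18=14
A + B = {1, 5, 9, 13, 14, 17, 19, 21, 22, 23, 25, 28}, so |A + B| = 12.
Verify: 12 ≥ 6? Yes ✓.

CD lower bound = 6, actual |A + B| = 12.


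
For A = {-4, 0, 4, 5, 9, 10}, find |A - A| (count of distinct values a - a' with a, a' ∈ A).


A - A = {a - a' : a, a' ∈ A}; |A| = 6.
Bounds: 2|A|-1 ≤ |A - A| ≤ |A|² - |A| + 1, i.e. 11 ≤ |A - A| ≤ 31.
Note: 0 ∈ A - A always (from a - a). The set is symmetric: if d ∈ A - A then -d ∈ A - A.
Enumerate nonzero differences d = a - a' with a > a' (then include -d):
Positive differences: {1, 4, 5, 6, 8, 9, 10, 13, 14}
Full difference set: {0} ∪ (positive diffs) ∪ (negative diffs).
|A - A| = 1 + 2·9 = 19 (matches direct enumeration: 19).

|A - A| = 19


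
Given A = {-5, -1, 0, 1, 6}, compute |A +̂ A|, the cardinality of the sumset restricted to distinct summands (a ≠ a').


Restricted sumset: A +̂ A = {a + a' : a ∈ A, a' ∈ A, a ≠ a'}.
Equivalently, take A + A and drop any sum 2a that is achievable ONLY as a + a for a ∈ A (i.e. sums representable only with equal summands).
Enumerate pairs (a, a') with a < a' (symmetric, so each unordered pair gives one sum; this covers all a ≠ a'):
  -5 + -1 = -6
  -5 + 0 = -5
  -5 + 1 = -4
  -5 + 6 = 1
  -1 + 0 = -1
  -1 + 1 = 0
  -1 + 6 = 5
  0 + 1 = 1
  0 + 6 = 6
  1 + 6 = 7
Collected distinct sums: {-6, -5, -4, -1, 0, 1, 5, 6, 7}
|A +̂ A| = 9
(Reference bound: |A +̂ A| ≥ 2|A| - 3 for |A| ≥ 2, with |A| = 5 giving ≥ 7.)

|A +̂ A| = 9


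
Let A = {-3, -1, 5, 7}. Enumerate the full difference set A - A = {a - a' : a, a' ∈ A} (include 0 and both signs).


A - A = {a - a' : a, a' ∈ A}.
Compute a - a' for each ordered pair (a, a'):
a = -3: -3--3=0, -3--1=-2, -3-5=-8, -3-7=-10
a = -1: -1--3=2, -1--1=0, -1-5=-6, -1-7=-8
a = 5: 5--3=8, 5--1=6, 5-5=0, 5-7=-2
a = 7: 7--3=10, 7--1=8, 7-5=2, 7-7=0
Collecting distinct values (and noting 0 appears from a-a):
A - A = {-10, -8, -6, -2, 0, 2, 6, 8, 10}
|A - A| = 9

A - A = {-10, -8, -6, -2, 0, 2, 6, 8, 10}


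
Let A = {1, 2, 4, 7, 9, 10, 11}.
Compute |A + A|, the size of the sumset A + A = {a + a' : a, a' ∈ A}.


A + A = {a + a' : a, a' ∈ A}; |A| = 7.
General bounds: 2|A| - 1 ≤ |A + A| ≤ |A|(|A|+1)/2, i.e. 13 ≤ |A + A| ≤ 28.
Lower bound 2|A|-1 is attained iff A is an arithmetic progression.
Enumerate sums a + a' for a ≤ a' (symmetric, so this suffices):
a = 1: 1+1=2, 1+2=3, 1+4=5, 1+7=8, 1+9=10, 1+10=11, 1+11=12
a = 2: 2+2=4, 2+4=6, 2+7=9, 2+9=11, 2+10=12, 2+11=13
a = 4: 4+4=8, 4+7=11, 4+9=13, 4+10=14, 4+11=15
a = 7: 7+7=14, 7+9=16, 7+10=17, 7+11=18
a = 9: 9+9=18, 9+10=19, 9+11=20
a = 10: 10+10=20, 10+11=21
a = 11: 11+11=22
Distinct sums: {2, 3, 4, 5, 6, 8, 9, 10, 11, 12, 13, 14, 15, 16, 17, 18, 19, 20, 21, 22}
|A + A| = 20

|A + A| = 20


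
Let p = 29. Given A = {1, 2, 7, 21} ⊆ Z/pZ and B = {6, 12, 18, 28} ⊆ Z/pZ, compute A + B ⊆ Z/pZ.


Work in Z/29Z: reduce every sum a + b modulo 29.
Enumerate all 16 pairs:
a = 1: 1+6=7, 1+12=13, 1+18=19, 1+28=0
a = 2: 2+6=8, 2+12=14, 2+18=20, 2+28=1
a = 7: 7+6=13, 7+12=19, 7+18=25, 7+28=6
a = 21: 21+6=27, 21+12=4, 21+18=10, 21+28=20
Distinct residues collected: {0, 1, 4, 6, 7, 8, 10, 13, 14, 19, 20, 25, 27}
|A + B| = 13 (out of 29 total residues).

A + B = {0, 1, 4, 6, 7, 8, 10, 13, 14, 19, 20, 25, 27}


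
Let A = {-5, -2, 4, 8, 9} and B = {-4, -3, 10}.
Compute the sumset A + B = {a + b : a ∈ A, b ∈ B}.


A + B = {a + b : a ∈ A, b ∈ B}.
Enumerate all |A|·|B| = 5·3 = 15 pairs (a, b) and collect distinct sums.
a = -5: -5+-4=-9, -5+-3=-8, -5+10=5
a = -2: -2+-4=-6, -2+-3=-5, -2+10=8
a = 4: 4+-4=0, 4+-3=1, 4+10=14
a = 8: 8+-4=4, 8+-3=5, 8+10=18
a = 9: 9+-4=5, 9+-3=6, 9+10=19
Collecting distinct sums: A + B = {-9, -8, -6, -5, 0, 1, 4, 5, 6, 8, 14, 18, 19}
|A + B| = 13

A + B = {-9, -8, -6, -5, 0, 1, 4, 5, 6, 8, 14, 18, 19}


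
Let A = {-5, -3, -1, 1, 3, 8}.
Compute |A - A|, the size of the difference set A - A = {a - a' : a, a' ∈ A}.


A - A = {a - a' : a, a' ∈ A}; |A| = 6.
Bounds: 2|A|-1 ≤ |A - A| ≤ |A|² - |A| + 1, i.e. 11 ≤ |A - A| ≤ 31.
Note: 0 ∈ A - A always (from a - a). The set is symmetric: if d ∈ A - A then -d ∈ A - A.
Enumerate nonzero differences d = a - a' with a > a' (then include -d):
Positive differences: {2, 4, 5, 6, 7, 8, 9, 11, 13}
Full difference set: {0} ∪ (positive diffs) ∪ (negative diffs).
|A - A| = 1 + 2·9 = 19 (matches direct enumeration: 19).

|A - A| = 19


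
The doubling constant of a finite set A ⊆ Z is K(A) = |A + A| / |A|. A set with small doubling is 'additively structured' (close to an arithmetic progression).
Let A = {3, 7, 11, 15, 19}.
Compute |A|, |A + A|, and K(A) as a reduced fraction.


|A| = 5.
Compute A + A by enumerating all 25 pairs.
A + A = {6, 10, 14, 18, 22, 26, 30, 34, 38}, so |A + A| = 9.
K = |A + A| / |A| = 9/5 (already in lowest terms) ≈ 1.8000.
Reference: AP of size 5 gives K = 9/5 ≈ 1.8000; a fully generic set of size 5 gives K ≈ 3.0000.

|A| = 5, |A + A| = 9, K = 9/5.


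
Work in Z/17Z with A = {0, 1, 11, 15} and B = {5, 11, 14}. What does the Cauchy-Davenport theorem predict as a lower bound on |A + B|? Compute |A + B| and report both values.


Cauchy-Davenport: |A + B| ≥ min(p, |A| + |B| - 1) for A, B nonempty in Z/pZ.
|A| = 4, |B| = 3, p = 17.
CD lower bound = min(17, 4 + 3 - 1) = min(17, 6) = 6.
Compute A + B mod 17 directly:
a = 0: 0+5=5, 0+11=11, 0+14=14
a = 1: 1+5=6, 1+11=12, 1+14=15
a = 11: 11+5=16, 11+11=5, 11+14=8
a = 15: 15+5=3, 15+11=9, 15+14=12
A + B = {3, 5, 6, 8, 9, 11, 12, 14, 15, 16}, so |A + B| = 10.
Verify: 10 ≥ 6? Yes ✓.

CD lower bound = 6, actual |A + B| = 10.


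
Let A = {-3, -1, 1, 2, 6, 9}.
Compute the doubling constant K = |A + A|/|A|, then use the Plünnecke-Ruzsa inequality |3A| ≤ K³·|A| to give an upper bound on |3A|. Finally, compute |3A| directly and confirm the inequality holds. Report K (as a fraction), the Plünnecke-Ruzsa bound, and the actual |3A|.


|A| = 6.
Step 1: Compute A + A by enumerating all 36 pairs.
A + A = {-6, -4, -2, -1, 0, 1, 2, 3, 4, 5, 6, 7, 8, 10, 11, 12, 15, 18}, so |A + A| = 18.
Step 2: Doubling constant K = |A + A|/|A| = 18/6 = 18/6 ≈ 3.0000.
Step 3: Plünnecke-Ruzsa gives |3A| ≤ K³·|A| = (3.0000)³ · 6 ≈ 162.0000.
Step 4: Compute 3A = A + A + A directly by enumerating all triples (a,b,c) ∈ A³; |3A| = 31.
Step 5: Check 31 ≤ 162.0000? Yes ✓.

K = 18/6, Plünnecke-Ruzsa bound K³|A| ≈ 162.0000, |3A| = 31, inequality holds.


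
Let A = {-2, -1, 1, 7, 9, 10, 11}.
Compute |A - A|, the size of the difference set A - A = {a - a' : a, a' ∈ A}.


A - A = {a - a' : a, a' ∈ A}; |A| = 7.
Bounds: 2|A|-1 ≤ |A - A| ≤ |A|² - |A| + 1, i.e. 13 ≤ |A - A| ≤ 43.
Note: 0 ∈ A - A always (from a - a). The set is symmetric: if d ∈ A - A then -d ∈ A - A.
Enumerate nonzero differences d = a - a' with a > a' (then include -d):
Positive differences: {1, 2, 3, 4, 6, 8, 9, 10, 11, 12, 13}
Full difference set: {0} ∪ (positive diffs) ∪ (negative diffs).
|A - A| = 1 + 2·11 = 23 (matches direct enumeration: 23).

|A - A| = 23


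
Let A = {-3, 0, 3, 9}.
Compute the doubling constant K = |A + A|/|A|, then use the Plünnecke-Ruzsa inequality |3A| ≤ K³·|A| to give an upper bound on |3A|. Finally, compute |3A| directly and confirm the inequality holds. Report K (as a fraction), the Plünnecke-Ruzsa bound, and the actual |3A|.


|A| = 4.
Step 1: Compute A + A by enumerating all 16 pairs.
A + A = {-6, -3, 0, 3, 6, 9, 12, 18}, so |A + A| = 8.
Step 2: Doubling constant K = |A + A|/|A| = 8/4 = 8/4 ≈ 2.0000.
Step 3: Plünnecke-Ruzsa gives |3A| ≤ K³·|A| = (2.0000)³ · 4 ≈ 32.0000.
Step 4: Compute 3A = A + A + A directly by enumerating all triples (a,b,c) ∈ A³; |3A| = 12.
Step 5: Check 12 ≤ 32.0000? Yes ✓.

K = 8/4, Plünnecke-Ruzsa bound K³|A| ≈ 32.0000, |3A| = 12, inequality holds.


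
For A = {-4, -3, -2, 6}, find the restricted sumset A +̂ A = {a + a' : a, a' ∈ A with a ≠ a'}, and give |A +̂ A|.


Restricted sumset: A +̂ A = {a + a' : a ∈ A, a' ∈ A, a ≠ a'}.
Equivalently, take A + A and drop any sum 2a that is achievable ONLY as a + a for a ∈ A (i.e. sums representable only with equal summands).
Enumerate pairs (a, a') with a < a' (symmetric, so each unordered pair gives one sum; this covers all a ≠ a'):
  -4 + -3 = -7
  -4 + -2 = -6
  -4 + 6 = 2
  -3 + -2 = -5
  -3 + 6 = 3
  -2 + 6 = 4
Collected distinct sums: {-7, -6, -5, 2, 3, 4}
|A +̂ A| = 6
(Reference bound: |A +̂ A| ≥ 2|A| - 3 for |A| ≥ 2, with |A| = 4 giving ≥ 5.)

|A +̂ A| = 6


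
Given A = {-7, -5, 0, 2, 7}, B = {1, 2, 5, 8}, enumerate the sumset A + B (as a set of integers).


A + B = {a + b : a ∈ A, b ∈ B}.
Enumerate all |A|·|B| = 5·4 = 20 pairs (a, b) and collect distinct sums.
a = -7: -7+1=-6, -7+2=-5, -7+5=-2, -7+8=1
a = -5: -5+1=-4, -5+2=-3, -5+5=0, -5+8=3
a = 0: 0+1=1, 0+2=2, 0+5=5, 0+8=8
a = 2: 2+1=3, 2+2=4, 2+5=7, 2+8=10
a = 7: 7+1=8, 7+2=9, 7+5=12, 7+8=15
Collecting distinct sums: A + B = {-6, -5, -4, -3, -2, 0, 1, 2, 3, 4, 5, 7, 8, 9, 10, 12, 15}
|A + B| = 17

A + B = {-6, -5, -4, -3, -2, 0, 1, 2, 3, 4, 5, 7, 8, 9, 10, 12, 15}


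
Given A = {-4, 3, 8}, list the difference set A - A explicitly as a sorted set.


A - A = {a - a' : a, a' ∈ A}.
Compute a - a' for each ordered pair (a, a'):
a = -4: -4--4=0, -4-3=-7, -4-8=-12
a = 3: 3--4=7, 3-3=0, 3-8=-5
a = 8: 8--4=12, 8-3=5, 8-8=0
Collecting distinct values (and noting 0 appears from a-a):
A - A = {-12, -7, -5, 0, 5, 7, 12}
|A - A| = 7

A - A = {-12, -7, -5, 0, 5, 7, 12}


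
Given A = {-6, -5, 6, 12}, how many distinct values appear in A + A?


A + A = {a + a' : a, a' ∈ A}; |A| = 4.
General bounds: 2|A| - 1 ≤ |A + A| ≤ |A|(|A|+1)/2, i.e. 7 ≤ |A + A| ≤ 10.
Lower bound 2|A|-1 is attained iff A is an arithmetic progression.
Enumerate sums a + a' for a ≤ a' (symmetric, so this suffices):
a = -6: -6+-6=-12, -6+-5=-11, -6+6=0, -6+12=6
a = -5: -5+-5=-10, -5+6=1, -5+12=7
a = 6: 6+6=12, 6+12=18
a = 12: 12+12=24
Distinct sums: {-12, -11, -10, 0, 1, 6, 7, 12, 18, 24}
|A + A| = 10

|A + A| = 10


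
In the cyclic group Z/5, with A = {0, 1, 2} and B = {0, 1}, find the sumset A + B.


Work in Z/5Z: reduce every sum a + b modulo 5.
Enumerate all 6 pairs:
a = 0: 0+0=0, 0+1=1
a = 1: 1+0=1, 1+1=2
a = 2: 2+0=2, 2+1=3
Distinct residues collected: {0, 1, 2, 3}
|A + B| = 4 (out of 5 total residues).

A + B = {0, 1, 2, 3}


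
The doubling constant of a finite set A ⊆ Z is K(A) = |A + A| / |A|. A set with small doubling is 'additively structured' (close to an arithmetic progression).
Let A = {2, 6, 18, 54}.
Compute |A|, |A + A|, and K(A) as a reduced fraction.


|A| = 4.
Compute A + A by enumerating all 16 pairs.
A + A = {4, 8, 12, 20, 24, 36, 56, 60, 72, 108}, so |A + A| = 10.
K = |A + A| / |A| = 10/4 = 5/2 ≈ 2.5000.
Reference: AP of size 4 gives K = 7/4 ≈ 1.7500; a fully generic set of size 4 gives K ≈ 2.5000.

|A| = 4, |A + A| = 10, K = 10/4 = 5/2.


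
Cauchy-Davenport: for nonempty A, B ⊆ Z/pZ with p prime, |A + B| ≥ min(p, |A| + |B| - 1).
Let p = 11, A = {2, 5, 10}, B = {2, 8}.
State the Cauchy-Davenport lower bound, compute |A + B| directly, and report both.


Cauchy-Davenport: |A + B| ≥ min(p, |A| + |B| - 1) for A, B nonempty in Z/pZ.
|A| = 3, |B| = 2, p = 11.
CD lower bound = min(11, 3 + 2 - 1) = min(11, 4) = 4.
Compute A + B mod 11 directly:
a = 2: 2+2=4, 2+8=10
a = 5: 5+2=7, 5+8=2
a = 10: 10+2=1, 10+8=7
A + B = {1, 2, 4, 7, 10}, so |A + B| = 5.
Verify: 5 ≥ 4? Yes ✓.

CD lower bound = 4, actual |A + B| = 5.


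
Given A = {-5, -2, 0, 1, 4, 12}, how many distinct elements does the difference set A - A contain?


A - A = {a - a' : a, a' ∈ A}; |A| = 6.
Bounds: 2|A|-1 ≤ |A - A| ≤ |A|² - |A| + 1, i.e. 11 ≤ |A - A| ≤ 31.
Note: 0 ∈ A - A always (from a - a). The set is symmetric: if d ∈ A - A then -d ∈ A - A.
Enumerate nonzero differences d = a - a' with a > a' (then include -d):
Positive differences: {1, 2, 3, 4, 5, 6, 8, 9, 11, 12, 14, 17}
Full difference set: {0} ∪ (positive diffs) ∪ (negative diffs).
|A - A| = 1 + 2·12 = 25 (matches direct enumeration: 25).

|A - A| = 25


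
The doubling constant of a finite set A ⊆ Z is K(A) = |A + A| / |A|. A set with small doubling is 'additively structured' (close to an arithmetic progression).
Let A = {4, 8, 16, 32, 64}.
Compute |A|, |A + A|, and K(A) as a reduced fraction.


|A| = 5.
Compute A + A by enumerating all 25 pairs.
A + A = {8, 12, 16, 20, 24, 32, 36, 40, 48, 64, 68, 72, 80, 96, 128}, so |A + A| = 15.
K = |A + A| / |A| = 15/5 = 3/1 ≈ 3.0000.
Reference: AP of size 5 gives K = 9/5 ≈ 1.8000; a fully generic set of size 5 gives K ≈ 3.0000.

|A| = 5, |A + A| = 15, K = 15/5 = 3/1.


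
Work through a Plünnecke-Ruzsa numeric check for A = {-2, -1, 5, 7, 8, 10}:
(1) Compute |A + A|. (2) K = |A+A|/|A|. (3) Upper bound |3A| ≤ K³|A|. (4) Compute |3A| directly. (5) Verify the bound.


|A| = 6.
Step 1: Compute A + A by enumerating all 36 pairs.
A + A = {-4, -3, -2, 3, 4, 5, 6, 7, 8, 9, 10, 12, 13, 14, 15, 16, 17, 18, 20}, so |A + A| = 19.
Step 2: Doubling constant K = |A + A|/|A| = 19/6 = 19/6 ≈ 3.1667.
Step 3: Plünnecke-Ruzsa gives |3A| ≤ K³·|A| = (3.1667)³ · 6 ≈ 190.5278.
Step 4: Compute 3A = A + A + A directly by enumerating all triples (a,b,c) ∈ A³; |3A| = 33.
Step 5: Check 33 ≤ 190.5278? Yes ✓.

K = 19/6, Plünnecke-Ruzsa bound K³|A| ≈ 190.5278, |3A| = 33, inequality holds.


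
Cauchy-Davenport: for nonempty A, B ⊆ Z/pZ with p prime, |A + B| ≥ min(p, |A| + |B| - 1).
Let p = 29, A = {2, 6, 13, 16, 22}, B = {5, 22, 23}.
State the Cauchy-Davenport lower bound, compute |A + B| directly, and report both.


Cauchy-Davenport: |A + B| ≥ min(p, |A| + |B| - 1) for A, B nonempty in Z/pZ.
|A| = 5, |B| = 3, p = 29.
CD lower bound = min(29, 5 + 3 - 1) = min(29, 7) = 7.
Compute A + B mod 29 directly:
a = 2: 2+5=7, 2+22=24, 2+23=25
a = 6: 6+5=11, 6+22=28, 6+23=0
a = 13: 13+5=18, 13+22=6, 13+23=7
a = 16: 16+5=21, 16+22=9, 16+23=10
a = 22: 22+5=27, 22+22=15, 22+23=16
A + B = {0, 6, 7, 9, 10, 11, 15, 16, 18, 21, 24, 25, 27, 28}, so |A + B| = 14.
Verify: 14 ≥ 7? Yes ✓.

CD lower bound = 7, actual |A + B| = 14.
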